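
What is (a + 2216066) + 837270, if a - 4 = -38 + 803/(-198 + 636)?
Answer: 18319823/6 ≈ 3.0533e+6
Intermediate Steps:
a = -193/6 (a = 4 + (-38 + 803/(-198 + 636)) = 4 + (-38 + 803/438) = 4 + (-38 + 803*(1/438)) = 4 + (-38 + 11/6) = 4 - 217/6 = -193/6 ≈ -32.167)
(a + 2216066) + 837270 = (-193/6 + 2216066) + 837270 = 13296203/6 + 837270 = 18319823/6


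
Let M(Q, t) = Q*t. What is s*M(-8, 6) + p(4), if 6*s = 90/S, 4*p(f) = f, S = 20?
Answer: -35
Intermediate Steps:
p(f) = f/4
s = ¾ (s = (90/20)/6 = (90*(1/20))/6 = (⅙)*(9/2) = ¾ ≈ 0.75000)
s*M(-8, 6) + p(4) = 3*(-8*6)/4 + (¼)*4 = (¾)*(-48) + 1 = -36 + 1 = -35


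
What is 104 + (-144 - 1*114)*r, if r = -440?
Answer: 113624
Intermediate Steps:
104 + (-144 - 1*114)*r = 104 + (-144 - 1*114)*(-440) = 104 + (-144 - 114)*(-440) = 104 - 258*(-440) = 104 + 113520 = 113624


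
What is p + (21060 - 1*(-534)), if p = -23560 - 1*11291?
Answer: -13257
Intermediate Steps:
p = -34851 (p = -23560 - 11291 = -34851)
p + (21060 - 1*(-534)) = -34851 + (21060 - 1*(-534)) = -34851 + (21060 + 534) = -34851 + 21594 = -13257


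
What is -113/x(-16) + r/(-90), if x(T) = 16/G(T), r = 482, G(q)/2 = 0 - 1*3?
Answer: 13327/360 ≈ 37.019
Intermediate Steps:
G(q) = -6 (G(q) = 2*(0 - 1*3) = 2*(0 - 3) = 2*(-3) = -6)
x(T) = -8/3 (x(T) = 16/(-6) = 16*(-1/6) = -8/3)
-113/x(-16) + r/(-90) = -113/(-8/3) + 482/(-90) = -113*(-3/8) + 482*(-1/90) = 339/8 - 241/45 = 13327/360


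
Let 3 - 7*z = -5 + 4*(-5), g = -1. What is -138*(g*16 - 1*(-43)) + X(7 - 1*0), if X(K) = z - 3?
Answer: -3725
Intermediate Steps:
z = 4 (z = 3/7 - (-5 + 4*(-5))/7 = 3/7 - (-5 - 20)/7 = 3/7 - ⅐*(-25) = 3/7 + 25/7 = 4)
X(K) = 1 (X(K) = 4 - 3 = 1)
-138*(g*16 - 1*(-43)) + X(7 - 1*0) = -138*(-1*16 - 1*(-43)) + 1 = -138*(-16 + 43) + 1 = -138*27 + 1 = -3726 + 1 = -3725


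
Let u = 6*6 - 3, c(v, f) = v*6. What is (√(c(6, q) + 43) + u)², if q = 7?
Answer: (33 + √79)² ≈ 1754.6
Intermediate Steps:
c(v, f) = 6*v
u = 33 (u = 36 - 3 = 33)
(√(c(6, q) + 43) + u)² = (√(6*6 + 43) + 33)² = (√(36 + 43) + 33)² = (√79 + 33)² = (33 + √79)²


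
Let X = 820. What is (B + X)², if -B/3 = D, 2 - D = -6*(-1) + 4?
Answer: 712336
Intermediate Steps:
D = -8 (D = 2 - (-6*(-1) + 4) = 2 - (6 + 4) = 2 - 1*10 = 2 - 10 = -8)
B = 24 (B = -3*(-8) = 24)
(B + X)² = (24 + 820)² = 844² = 712336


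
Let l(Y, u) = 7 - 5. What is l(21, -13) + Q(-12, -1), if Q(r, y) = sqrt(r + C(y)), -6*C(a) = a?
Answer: 2 + I*sqrt(426)/6 ≈ 2.0 + 3.44*I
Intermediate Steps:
C(a) = -a/6
l(Y, u) = 2
Q(r, y) = sqrt(r - y/6)
l(21, -13) + Q(-12, -1) = 2 + sqrt(-6*(-1) + 36*(-12))/6 = 2 + sqrt(6 - 432)/6 = 2 + sqrt(-426)/6 = 2 + (I*sqrt(426))/6 = 2 + I*sqrt(426)/6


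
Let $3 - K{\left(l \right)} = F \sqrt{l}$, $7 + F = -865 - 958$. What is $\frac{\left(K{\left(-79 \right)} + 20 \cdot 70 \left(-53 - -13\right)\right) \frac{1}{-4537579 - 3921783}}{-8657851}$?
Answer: $- \frac{55997}{73239895751062} + \frac{915 i \sqrt{79}}{36619947875531} \approx -7.6457 \cdot 10^{-10} + 2.2208 \cdot 10^{-10} i$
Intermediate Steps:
$F = -1830$ ($F = -7 - 1823 = -1830$)
$K{\left(l \right)} = 3 + 1830 \sqrt{l}$ ($K{\left(l \right)} = 3 - - 1830 \sqrt{l} = 3 + 1830 \sqrt{l}$)
$\frac{\left(K{\left(-79 \right)} + 20 \cdot 70 \left(-53 - -13\right)\right) \frac{1}{-4537579 - 3921783}}{-8657851} = \frac{\left(\left(3 + 1830 \sqrt{-79}\right) + 20 \cdot 70 \left(-53 - -13\right)\right) \frac{1}{-4537579 - 3921783}}{-8657851} = \frac{\left(3 + 1830 i \sqrt{79}\right) + 1400 \left(-53 + 13\right)}{-8459362} \left(- \frac{1}{8657851}\right) = \left(\left(3 + 1830 i \sqrt{79}\right) + 1400 \left(-40\right)\right) \left(- \frac{1}{8459362}\right) \left(- \frac{1}{8657851}\right) = \left(\left(3 + 1830 i \sqrt{79}\right) - 56000\right) \left(- \frac{1}{8459362}\right) \left(- \frac{1}{8657851}\right) = \left(-55997 + 1830 i \sqrt{79}\right) \left(- \frac{1}{8459362}\right) \left(- \frac{1}{8657851}\right) = \left(\frac{55997}{8459362} - \frac{915 i \sqrt{79}}{4229681}\right) \left(- \frac{1}{8657851}\right) = - \frac{55997}{73239895751062} + \frac{915 i \sqrt{79}}{36619947875531}$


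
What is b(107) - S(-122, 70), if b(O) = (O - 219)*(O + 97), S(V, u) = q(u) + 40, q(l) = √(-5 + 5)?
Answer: -22888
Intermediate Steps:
q(l) = 0 (q(l) = √0 = 0)
S(V, u) = 40 (S(V, u) = 0 + 40 = 40)
b(O) = (-219 + O)*(97 + O)
b(107) - S(-122, 70) = (-21243 + 107² - 122*107) - 1*40 = (-21243 + 11449 - 13054) - 40 = -22848 - 40 = -22888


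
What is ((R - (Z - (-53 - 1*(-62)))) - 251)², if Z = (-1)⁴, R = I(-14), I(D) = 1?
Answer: 58564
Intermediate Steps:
R = 1
Z = 1
((R - (Z - (-53 - 1*(-62)))) - 251)² = ((1 - (1 - (-53 - 1*(-62)))) - 251)² = ((1 - (1 - (-53 + 62))) - 251)² = ((1 - (1 - 1*9)) - 251)² = ((1 - (1 - 9)) - 251)² = ((1 - 1*(-8)) - 251)² = ((1 + 8) - 251)² = (9 - 251)² = (-242)² = 58564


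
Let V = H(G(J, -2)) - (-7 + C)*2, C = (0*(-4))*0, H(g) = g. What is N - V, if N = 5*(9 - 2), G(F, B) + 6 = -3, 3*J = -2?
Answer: 30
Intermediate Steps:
J = -2/3 (J = (1/3)*(-2) = -2/3 ≈ -0.66667)
G(F, B) = -9 (G(F, B) = -6 - 3 = -9)
C = 0 (C = 0*0 = 0)
N = 35 (N = 5*7 = 35)
V = 5 (V = -9 - (-7 + 0)*2 = -9 - (-7)*2 = -9 - 1*(-14) = -9 + 14 = 5)
N - V = 35 - 1*5 = 35 - 5 = 30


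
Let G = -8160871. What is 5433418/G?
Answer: -5433418/8160871 ≈ -0.66579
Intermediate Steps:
5433418/G = 5433418/(-8160871) = 5433418*(-1/8160871) = -5433418/8160871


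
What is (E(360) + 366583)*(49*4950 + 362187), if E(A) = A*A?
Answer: 300060218871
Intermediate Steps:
E(A) = A²
(E(360) + 366583)*(49*4950 + 362187) = (360² + 366583)*(49*4950 + 362187) = (129600 + 366583)*(242550 + 362187) = 496183*604737 = 300060218871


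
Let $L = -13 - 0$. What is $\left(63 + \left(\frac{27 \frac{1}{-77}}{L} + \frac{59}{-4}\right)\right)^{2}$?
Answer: $\frac{37365276601}{16032016} \approx 2330.7$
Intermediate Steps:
$L = -13$ ($L = -13 + 0 = -13$)
$\left(63 + \left(\frac{27 \frac{1}{-77}}{L} + \frac{59}{-4}\right)\right)^{2} = \left(63 + \left(\frac{27 \frac{1}{-77}}{-13} + \frac{59}{-4}\right)\right)^{2} = \left(63 + \left(27 \left(- \frac{1}{77}\right) \left(- \frac{1}{13}\right) + 59 \left(- \frac{1}{4}\right)\right)\right)^{2} = \left(63 - \frac{58951}{4004}\right)^{2} = \left(\frac{193301}{4004}\right)^{2} = \frac{37365276601}{16032016}$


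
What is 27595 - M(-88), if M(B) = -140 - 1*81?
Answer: 27816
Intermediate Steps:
M(B) = -221 (M(B) = -140 - 81 = -221)
27595 - M(-88) = 27595 - 1*(-221) = 27595 + 221 = 27816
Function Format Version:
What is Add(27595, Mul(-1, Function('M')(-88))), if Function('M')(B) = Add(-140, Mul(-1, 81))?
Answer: 27816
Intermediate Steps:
Function('M')(B) = -221 (Function('M')(B) = Add(-140, -81) = -221)
Add(27595, Mul(-1, Function('M')(-88))) = Add(27595, Mul(-1, -221)) = Add(27595, 221) = 27816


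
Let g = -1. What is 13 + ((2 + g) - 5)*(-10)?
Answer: 53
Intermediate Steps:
13 + ((2 + g) - 5)*(-10) = 13 + ((2 - 1) - 5)*(-10) = 13 + (1 - 5)*(-10) = 13 - 4*(-10) = 13 + 40 = 53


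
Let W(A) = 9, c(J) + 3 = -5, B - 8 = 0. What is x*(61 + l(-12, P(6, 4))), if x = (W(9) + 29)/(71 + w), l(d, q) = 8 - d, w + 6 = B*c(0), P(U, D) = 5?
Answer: 3078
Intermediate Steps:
B = 8 (B = 8 + 0 = 8)
c(J) = -8 (c(J) = -3 - 5 = -8)
w = -70 (w = -6 + 8*(-8) = -6 - 64 = -70)
x = 38 (x = (9 + 29)/(71 - 70) = 38/1 = 38*1 = 38)
x*(61 + l(-12, P(6, 4))) = 38*(61 + (8 - 1*(-12))) = 38*(61 + (8 + 12)) = 38*(61 + 20) = 38*81 = 3078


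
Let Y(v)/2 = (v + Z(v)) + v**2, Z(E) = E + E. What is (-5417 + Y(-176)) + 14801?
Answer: 70280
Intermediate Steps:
Z(E) = 2*E
Y(v) = 2*v**2 + 6*v (Y(v) = 2*((v + 2*v) + v**2) = 2*(3*v + v**2) = 2*(v**2 + 3*v) = 2*v**2 + 6*v)
(-5417 + Y(-176)) + 14801 = (-5417 + 2*(-176)*(3 - 176)) + 14801 = (-5417 + 2*(-176)*(-173)) + 14801 = (-5417 + 60896) + 14801 = 55479 + 14801 = 70280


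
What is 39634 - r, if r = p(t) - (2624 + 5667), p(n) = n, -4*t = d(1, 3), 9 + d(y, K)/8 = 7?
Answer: 47921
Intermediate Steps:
d(y, K) = -16 (d(y, K) = -72 + 8*7 = -72 + 56 = -16)
t = 4 (t = -¼*(-16) = 4)
r = -8287 (r = 4 - (2624 + 5667) = 4 - 1*8291 = 4 - 8291 = -8287)
39634 - r = 39634 - 1*(-8287) = 39634 + 8287 = 47921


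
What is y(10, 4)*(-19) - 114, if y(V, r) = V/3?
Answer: -532/3 ≈ -177.33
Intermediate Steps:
y(V, r) = V/3 (y(V, r) = V*(1/3) = V/3)
y(10, 4)*(-19) - 114 = ((1/3)*10)*(-19) - 114 = (10/3)*(-19) - 114 = -190/3 - 114 = -532/3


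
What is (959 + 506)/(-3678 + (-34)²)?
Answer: -1465/2522 ≈ -0.58089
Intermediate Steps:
(959 + 506)/(-3678 + (-34)²) = 1465/(-3678 + 1156) = 1465/(-2522) = 1465*(-1/2522) = -1465/2522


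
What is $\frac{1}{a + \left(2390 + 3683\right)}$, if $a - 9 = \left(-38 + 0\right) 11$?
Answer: $\frac{1}{5664} \approx 0.00017655$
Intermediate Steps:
$a = -409$ ($a = 9 + \left(-38 + 0\right) 11 = 9 - 418 = -409$)
$\frac{1}{a + \left(2390 + 3683\right)} = \frac{1}{-409 + \left(2390 + 3683\right)} = \frac{1}{-409 + 6073} = \frac{1}{5664}$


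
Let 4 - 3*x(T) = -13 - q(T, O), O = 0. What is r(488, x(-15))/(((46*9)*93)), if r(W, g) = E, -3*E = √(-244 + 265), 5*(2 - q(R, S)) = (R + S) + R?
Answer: -√21/115506 ≈ -3.9674e-5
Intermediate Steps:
q(R, S) = 2 - 2*R/5 - S/5 (q(R, S) = 2 - ((R + S) + R)/5 = 2 - (S + 2*R)/5 = 2 + (-2*R/5 - S/5) = 2 - 2*R/5 - S/5)
x(T) = 19/3 - 2*T/15 (x(T) = 4/3 - (-13 - (2 - 2*T/5 - ⅕*0))/3 = 4/3 - (-13 - (2 - 2*T/5 + 0))/3 = 4/3 - (-13 - (2 - 2*T/5))/3 = 4/3 - (-13 + (-2 + 2*T/5))/3 = 4/3 - (-15 + 2*T/5)/3 = 4/3 + (5 - 2*T/15) = 19/3 - 2*T/15)
E = -√21/3 (E = -√(-244 + 265)/3 = -√21/3 ≈ -1.5275)
r(W, g) = -√21/3
r(488, x(-15))/(((46*9)*93)) = (-√21/3)/(((46*9)*93)) = (-√21/3)/((414*93)) = -√21/3/38502 = -√21/3*(1/38502) = -√21/115506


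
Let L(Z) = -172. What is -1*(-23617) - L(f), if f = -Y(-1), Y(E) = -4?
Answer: 23789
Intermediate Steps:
f = 4 (f = -1*(-4) = 4)
-1*(-23617) - L(f) = -1*(-23617) - 1*(-172) = 23617 + 172 = 23789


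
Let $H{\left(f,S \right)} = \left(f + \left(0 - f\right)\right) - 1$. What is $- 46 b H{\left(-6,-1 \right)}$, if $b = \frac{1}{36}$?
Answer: $\frac{23}{18} \approx 1.2778$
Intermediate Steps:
$b = \frac{1}{36} \approx 0.027778$
$H{\left(f,S \right)} = -1$ ($H{\left(f,S \right)} = \left(f - f\right) - 1 = 0 - 1 = -1$)
$- 46 b H{\left(-6,-1 \right)} = \left(-46\right) \frac{1}{36} \left(-1\right) = \left(- \frac{23}{18}\right) \left(-1\right) = \frac{23}{18}$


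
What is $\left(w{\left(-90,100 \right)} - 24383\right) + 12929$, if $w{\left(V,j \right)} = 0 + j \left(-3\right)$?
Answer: $-11754$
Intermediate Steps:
$w{\left(V,j \right)} = - 3 j$ ($w{\left(V,j \right)} = 0 - 3 j = - 3 j$)
$\left(w{\left(-90,100 \right)} - 24383\right) + 12929 = \left(\left(-3\right) 100 - 24383\right) + 12929 = \left(-300 - 24383\right) + 12929 = -24683 + 12929 = -11754$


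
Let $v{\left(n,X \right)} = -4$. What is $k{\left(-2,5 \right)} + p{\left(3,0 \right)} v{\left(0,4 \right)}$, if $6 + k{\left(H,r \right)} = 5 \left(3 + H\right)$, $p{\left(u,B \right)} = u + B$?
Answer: $-13$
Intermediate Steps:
$p{\left(u,B \right)} = B + u$
$k{\left(H,r \right)} = 9 + 5 H$ ($k{\left(H,r \right)} = -6 + 5 \left(3 + H\right) = -6 + \left(15 + 5 H\right) = 9 + 5 H$)
$k{\left(-2,5 \right)} + p{\left(3,0 \right)} v{\left(0,4 \right)} = \left(9 + 5 \left(-2\right)\right) + \left(0 + 3\right) \left(-4\right) = \left(9 - 10\right) + 3 \left(-4\right) = -1 - 12 = -13$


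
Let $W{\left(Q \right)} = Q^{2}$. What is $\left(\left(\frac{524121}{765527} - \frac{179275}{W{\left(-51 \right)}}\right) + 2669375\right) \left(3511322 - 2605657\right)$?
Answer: $\frac{283150944268902992645}{117125631} \approx 2.4175 \cdot 10^{12}$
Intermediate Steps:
$\left(\left(\frac{524121}{765527} - \frac{179275}{W{\left(-51 \right)}}\right) + 2669375\right) \left(3511322 - 2605657\right) = \left(\left(\frac{524121}{765527} - \frac{179275}{\left(-51\right)^{2}}\right) + 2669375\right) \left(3511322 - 2605657\right) = \left(\left(524121 \cdot \frac{1}{765527} - \frac{179275}{2601}\right) + 2669375\right) 905665 = \left(\left(\frac{524121}{765527} - \frac{179275}{2601}\right) + 2669375\right) 905665 = \left(- \frac{7992742012}{117125631} + 2669375\right) 905665 = \frac{312644238508613}{117125631} \cdot 905665 = \frac{283150944268902992645}{117125631}$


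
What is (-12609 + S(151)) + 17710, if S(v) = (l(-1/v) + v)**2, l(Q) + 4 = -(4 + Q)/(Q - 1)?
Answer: 644418313/23104 ≈ 27892.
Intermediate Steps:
l(Q) = -4 - (4 + Q)/(-1 + Q) (l(Q) = -4 - (4 + Q)/(Q - 1) = -4 - (4 + Q)/(-1 + Q))
S(v) = (v + 5/(v*(-1 - 1/v)))**2 (S(v) = (-5*(-1/v)/(-1 - 1/v) + v)**2 = (5/(v*(-1 - 1/v)) + v)**2 = (v + 5/(v*(-1 - 1/v)))**2)
(-12609 + S(151)) + 17710 = (-12609 + (5 - 1*151*(1 + 151))**2/(1 + 151)**2) + 17710 = (-12609 + (5 - 1*151*152)**2/152**2) + 17710 = (-12609 + (5 - 22952)**2/23104) + 17710 = (-12609 + (1/23104)*(-22947)**2) + 17710 = (-12609 + (1/23104)*526564809) + 17710 = (-12609 + 526564809/23104) + 17710 = 235246473/23104 + 17710 = 644418313/23104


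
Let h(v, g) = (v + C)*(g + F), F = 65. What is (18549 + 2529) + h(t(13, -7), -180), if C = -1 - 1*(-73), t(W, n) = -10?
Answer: 13948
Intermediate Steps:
C = 72 (C = -1 + 73 = 72)
h(v, g) = (65 + g)*(72 + v) (h(v, g) = (v + 72)*(g + 65) = (72 + v)*(65 + g) = (65 + g)*(72 + v))
(18549 + 2529) + h(t(13, -7), -180) = (18549 + 2529) + (4680 + 65*(-10) + 72*(-180) - 180*(-10)) = 21078 + (4680 - 650 - 12960 + 1800) = 21078 - 7130 = 13948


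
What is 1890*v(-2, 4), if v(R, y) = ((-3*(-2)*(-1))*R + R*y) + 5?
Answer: 17010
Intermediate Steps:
v(R, y) = 5 - 6*R + R*y (v(R, y) = ((6*(-1))*R + R*y) + 5 = (-6*R + R*y) + 5 = 5 - 6*R + R*y)
1890*v(-2, 4) = 1890*(5 - 6*(-2) - 2*4) = 1890*(5 + 12 - 8) = 1890*9 = 17010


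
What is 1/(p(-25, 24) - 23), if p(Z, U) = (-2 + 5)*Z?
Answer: -1/98 ≈ -0.010204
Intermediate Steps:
p(Z, U) = 3*Z
1/(p(-25, 24) - 23) = 1/(3*(-25) - 23) = 1/(-75 - 23) = 1/(-98) = -1/98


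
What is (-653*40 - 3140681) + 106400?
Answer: -3060401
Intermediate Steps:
(-653*40 - 3140681) + 106400 = (-26120 - 3140681) + 106400 = -3166801 + 106400 = -3060401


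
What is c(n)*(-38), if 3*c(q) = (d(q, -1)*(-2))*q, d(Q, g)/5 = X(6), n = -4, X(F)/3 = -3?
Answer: 4560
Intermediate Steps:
X(F) = -9 (X(F) = 3*(-3) = -9)
d(Q, g) = -45 (d(Q, g) = 5*(-9) = -45)
c(q) = 30*q (c(q) = ((-45*(-2))*q)/3 = (90*q)/3 = 30*q)
c(n)*(-38) = (30*(-4))*(-38) = -120*(-38) = 4560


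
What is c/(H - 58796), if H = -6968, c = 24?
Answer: -6/16441 ≈ -0.00036494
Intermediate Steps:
c/(H - 58796) = 24/(-6968 - 58796) = 24/(-65764) = 24*(-1/65764) = -6/16441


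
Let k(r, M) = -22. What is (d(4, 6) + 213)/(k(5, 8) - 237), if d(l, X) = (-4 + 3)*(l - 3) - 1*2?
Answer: -30/37 ≈ -0.81081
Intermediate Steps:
d(l, X) = 1 - l (d(l, X) = -(-3 + l) - 2 = (3 - l) - 2 = 1 - l)
(d(4, 6) + 213)/(k(5, 8) - 237) = ((1 - 1*4) + 213)/(-22 - 237) = ((1 - 4) + 213)/(-259) = (-3 + 213)*(-1/259) = 210*(-1/259) = -30/37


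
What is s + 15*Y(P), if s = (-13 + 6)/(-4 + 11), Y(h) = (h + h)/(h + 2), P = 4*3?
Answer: 173/7 ≈ 24.714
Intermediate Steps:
P = 12
Y(h) = 2*h/(2 + h) (Y(h) = (2*h)/(2 + h) = 2*h/(2 + h))
s = -1 (s = -7/7 = -7*⅐ = -1)
s + 15*Y(P) = -1 + 15*(2*12/(2 + 12)) = -1 + 15*(2*12/14) = -1 + 15*(2*12*(1/14)) = -1 + 15*(12/7) = -1 + 180/7 = 173/7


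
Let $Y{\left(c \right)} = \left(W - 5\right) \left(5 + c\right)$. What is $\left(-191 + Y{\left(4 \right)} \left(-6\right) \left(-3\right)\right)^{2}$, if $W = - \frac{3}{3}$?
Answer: $1352569$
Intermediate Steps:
$W = -1$ ($W = \left(-3\right) \frac{1}{3} = -1$)
$Y{\left(c \right)} = -30 - 6 c$ ($Y{\left(c \right)} = \left(-1 - 5\right) \left(5 + c\right) = - 6 \left(5 + c\right) = -30 - 6 c$)
$\left(-191 + Y{\left(4 \right)} \left(-6\right) \left(-3\right)\right)^{2} = \left(-191 + \left(-30 - 24\right) \left(-6\right) \left(-3\right)\right)^{2} = \left(-191 + \left(-54\right) \left(-6\right) \left(-3\right)\right)^{2} = \left(-191 + 324 \left(-3\right)\right)^{2} = \left(-191 - 972\right)^{2} = \left(-1163\right)^{2} = 1352569$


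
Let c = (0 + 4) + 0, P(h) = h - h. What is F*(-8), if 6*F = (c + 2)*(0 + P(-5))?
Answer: 0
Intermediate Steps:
P(h) = 0
c = 4 (c = 4 + 0 = 4)
F = 0 (F = ((4 + 2)*(0 + 0))/6 = (6*0)/6 = (⅙)*0 = 0)
F*(-8) = 0*(-8) = 0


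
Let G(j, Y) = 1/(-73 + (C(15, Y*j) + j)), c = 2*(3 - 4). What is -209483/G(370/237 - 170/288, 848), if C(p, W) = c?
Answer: 176417155865/11376 ≈ 1.5508e+7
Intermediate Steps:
c = -2 (c = 2*(-1) = -2)
C(p, W) = -2
G(j, Y) = 1/(-75 + j) (G(j, Y) = 1/(-73 + (-2 + j)) = 1/(-75 + j))
-209483/G(370/237 - 170/288, 848) = -209483/(1/(-75 + (370/237 - 170/288))) = -209483/(1/(-75 + (370*(1/237) - 170*1/288))) = -209483/(1/(-75 + (370/237 - 85/144))) = -209483/(1/(-75 + 11045/11376)) = -209483/(1/(-842155/11376)) = -209483/(-11376/842155) = -209483*(-842155/11376) = 176417155865/11376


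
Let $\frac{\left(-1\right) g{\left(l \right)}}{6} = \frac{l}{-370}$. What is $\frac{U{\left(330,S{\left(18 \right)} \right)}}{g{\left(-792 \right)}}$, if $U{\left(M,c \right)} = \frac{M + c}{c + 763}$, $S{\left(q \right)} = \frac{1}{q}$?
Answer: $- \frac{219817}{6526872} \approx -0.033679$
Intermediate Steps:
$U{\left(M,c \right)} = \frac{M + c}{763 + c}$
$g{\left(l \right)} = \frac{3 l}{185}$ ($g{\left(l \right)} = - 6 \frac{l}{-370} = - 6 l \left(- \frac{1}{370}\right) = - 6 \left(- \frac{l}{370}\right) = \frac{3 l}{185}$)
$\frac{U{\left(330,S{\left(18 \right)} \right)}}{g{\left(-792 \right)}} = \frac{\frac{1}{763 + \frac{1}{18}} \left(330 + \frac{1}{18}\right)}{\frac{3}{185} \left(-792\right)} = \frac{\frac{1}{763 + \frac{1}{18}} \left(330 + \frac{1}{18}\right)}{- \frac{2376}{185}} = \frac{1}{\frac{13735}{18}} \cdot \frac{5941}{18} \left(- \frac{185}{2376}\right) = \frac{18}{13735} \cdot \frac{5941}{18} \left(- \frac{185}{2376}\right) = \frac{5941}{13735} \left(- \frac{185}{2376}\right) = - \frac{219817}{6526872}$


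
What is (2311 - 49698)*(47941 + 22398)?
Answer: -3333154193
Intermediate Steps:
(2311 - 49698)*(47941 + 22398) = -47387*70339 = -3333154193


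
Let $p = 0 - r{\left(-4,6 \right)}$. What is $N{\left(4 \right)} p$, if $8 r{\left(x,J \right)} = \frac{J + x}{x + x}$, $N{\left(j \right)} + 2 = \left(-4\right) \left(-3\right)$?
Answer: $\frac{5}{16} \approx 0.3125$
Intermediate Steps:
$N{\left(j \right)} = 10$ ($N{\left(j \right)} = -2 - -12 = -2 + 12 = 10$)
$r{\left(x,J \right)} = \frac{J + x}{16 x}$ ($r{\left(x,J \right)} = \frac{\left(J + x\right) \frac{1}{x + x}}{8} = \frac{\left(J + x\right) \frac{1}{2 x}}{8} = \frac{\frac{1}{2} \frac{1}{x} \left(J + x\right)}{8} = \frac{J + x}{16 x}$)
$p = \frac{1}{32}$ ($p = 0 - \frac{6 - 4}{16 \left(-4\right)} = 0 - \frac{1}{16} \left(- \frac{1}{4}\right) 2 = 0 - - \frac{1}{32} = 0 + \frac{1}{32} = \frac{1}{32} \approx 0.03125$)
$N{\left(4 \right)} p = 10 \cdot \frac{1}{32} = \frac{5}{16}$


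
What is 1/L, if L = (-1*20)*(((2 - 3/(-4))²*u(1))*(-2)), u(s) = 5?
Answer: 2/3025 ≈ 0.00066116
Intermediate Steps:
L = 3025/2 (L = (-1*20)*(((2 - 3/(-4))²*5)*(-2)) = -20*(2 - 3*(-¼))²*5*(-2) = -20*(2 + ¾)²*5*(-2) = -20*(11/4)²*5*(-2) = -20*(121/16)*5*(-2) = -3025*(-2)/4 = -20*(-605/8) = 3025/2 ≈ 1512.5)
1/L = 1/(3025/2) = 2/3025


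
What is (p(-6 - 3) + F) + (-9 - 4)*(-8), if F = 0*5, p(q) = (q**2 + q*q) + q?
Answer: 257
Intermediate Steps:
p(q) = q + 2*q**2 (p(q) = (q**2 + q**2) + q = 2*q**2 + q = q + 2*q**2)
F = 0
(p(-6 - 3) + F) + (-9 - 4)*(-8) = ((-6 - 3)*(1 + 2*(-6 - 3)) + 0) + (-9 - 4)*(-8) = (-9*(1 + 2*(-9)) + 0) - 13*(-8) = (-9*(1 - 18) + 0) + 104 = (-9*(-17) + 0) + 104 = (153 + 0) + 104 = 153 + 104 = 257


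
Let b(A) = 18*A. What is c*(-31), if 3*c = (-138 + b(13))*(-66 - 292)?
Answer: 355136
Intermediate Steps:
c = -11456 (c = ((-138 + 18*13)*(-66 - 292))/3 = ((-138 + 234)*(-358))/3 = (96*(-358))/3 = (⅓)*(-34368) = -11456)
c*(-31) = -11456*(-31) = 355136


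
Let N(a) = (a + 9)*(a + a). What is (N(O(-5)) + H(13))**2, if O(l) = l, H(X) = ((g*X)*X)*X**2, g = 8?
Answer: 52188488704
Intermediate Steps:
H(X) = 8*X**4 (H(X) = ((8*X)*X)*X**2 = (8*X**2)*X**2 = 8*X**4)
N(a) = 2*a*(9 + a) (N(a) = (9 + a)*(2*a) = 2*a*(9 + a))
(N(O(-5)) + H(13))**2 = (2*(-5)*(9 - 5) + 8*13**4)**2 = (2*(-5)*4 + 8*28561)**2 = (-40 + 228488)**2 = 228448**2 = 52188488704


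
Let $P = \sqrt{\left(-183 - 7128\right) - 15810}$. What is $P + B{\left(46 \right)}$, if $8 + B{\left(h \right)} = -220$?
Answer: $-228 + 3 i \sqrt{2569} \approx -228.0 + 152.06 i$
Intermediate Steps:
$P = 3 i \sqrt{2569}$ ($P = \sqrt{-7311 - 15810} = \sqrt{-23121} = 3 i \sqrt{2569} \approx 152.06 i$)
$B{\left(h \right)} = -228$ ($B{\left(h \right)} = -8 - 220 = -228$)
$P + B{\left(46 \right)} = 3 i \sqrt{2569} - 228 = -228 + 3 i \sqrt{2569}$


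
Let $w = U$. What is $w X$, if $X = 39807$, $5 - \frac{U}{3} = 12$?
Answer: $-835947$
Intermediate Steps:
$U = -21$ ($U = 15 - 36 = -21$)
$w = -21$
$w X = \left(-21\right) 39807 = -835947$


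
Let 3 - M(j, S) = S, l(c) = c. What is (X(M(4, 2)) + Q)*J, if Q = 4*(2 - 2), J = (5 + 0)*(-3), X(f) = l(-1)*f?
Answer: 15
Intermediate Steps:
M(j, S) = 3 - S
X(f) = -f
J = -15 (J = 5*(-3) = -15)
Q = 0 (Q = 4*0 = 0)
(X(M(4, 2)) + Q)*J = (-(3 - 1*2) + 0)*(-15) = (-(3 - 2) + 0)*(-15) = (-1*1 + 0)*(-15) = (-1 + 0)*(-15) = -1*(-15) = 15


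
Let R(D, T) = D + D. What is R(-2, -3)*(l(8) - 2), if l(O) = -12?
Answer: 56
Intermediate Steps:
R(D, T) = 2*D
R(-2, -3)*(l(8) - 2) = (2*(-2))*(-12 - 2) = -4*(-14) = 56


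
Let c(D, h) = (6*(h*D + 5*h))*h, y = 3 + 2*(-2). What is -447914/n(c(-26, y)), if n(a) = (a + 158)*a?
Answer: 223957/2016 ≈ 111.09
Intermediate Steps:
y = -1 (y = 3 - 4 = -1)
c(D, h) = h*(30*h + 6*D*h) (c(D, h) = (6*(D*h + 5*h))*h = (6*(5*h + D*h))*h = (30*h + 6*D*h)*h = h*(30*h + 6*D*h))
n(a) = a*(158 + a) (n(a) = (158 + a)*a = a*(158 + a))
-447914/n(c(-26, y)) = -447914*1/(6*(5 - 26)*(158 + 6*(-1)**2*(5 - 26))) = -447914*(-1/(126*(158 + 6*1*(-21)))) = -447914*(-1/(126*(158 - 126))) = -447914/((-126*32)) = -447914/(-4032) = -447914*(-1/4032) = 223957/2016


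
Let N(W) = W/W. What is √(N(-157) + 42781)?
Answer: √42782 ≈ 206.84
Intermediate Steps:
N(W) = 1
√(N(-157) + 42781) = √(1 + 42781) = √42782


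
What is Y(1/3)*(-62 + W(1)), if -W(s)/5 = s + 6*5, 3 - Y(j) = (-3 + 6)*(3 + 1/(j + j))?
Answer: 4557/2 ≈ 2278.5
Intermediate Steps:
Y(j) = -6 - 3/(2*j) (Y(j) = 3 - (-3 + 6)*(3 + 1/(j + j)) = 3 - 3*(3 + 1/(2*j)) = 3 - (9 + 3/(2*j)) = 3 + (-9 - 3/(2*j)) = -6 - 3/(2*j))
W(s) = -150 - 5*s (W(s) = -5*(s + 6*5) = -5*(s + 30) = -5*(30 + s) = -150 - 5*s)
Y(1/3)*(-62 + W(1)) = (-6 - 3/(2*(1/3)))*(-62 + (-150 - 5*1)) = (-6 - 3/(2*⅓))*(-62 + (-150 - 5)) = (-6 - 3/2*3)*(-62 - 155) = (-6 - 9/2)*(-217) = -21/2*(-217) = 4557/2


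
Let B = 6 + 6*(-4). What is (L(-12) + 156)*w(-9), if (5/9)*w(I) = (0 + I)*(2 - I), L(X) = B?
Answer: -122958/5 ≈ -24592.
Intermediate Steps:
B = -18 (B = 6 - 24 = -18)
L(X) = -18
w(I) = 9*I*(2 - I)/5 (w(I) = 9*((0 + I)*(2 - I))/5 = 9*(I*(2 - I))/5 = 9*I*(2 - I)/5)
(L(-12) + 156)*w(-9) = (-18 + 156)*((9/5)*(-9)*(2 - 1*(-9))) = 138*((9/5)*(-9)*(2 + 9)) = 138*((9/5)*(-9)*11) = 138*(-891/5) = -122958/5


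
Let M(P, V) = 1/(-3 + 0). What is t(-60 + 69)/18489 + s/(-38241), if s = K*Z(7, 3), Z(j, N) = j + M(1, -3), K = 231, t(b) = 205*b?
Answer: 2003885/33668469 ≈ 0.059518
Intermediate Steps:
M(P, V) = -⅓ (M(P, V) = 1/(-3) = -⅓)
Z(j, N) = -⅓ + j (Z(j, N) = j - ⅓ = -⅓ + j)
s = 1540 (s = 231*(-⅓ + 7) = 231*(20/3) = 1540)
t(-60 + 69)/18489 + s/(-38241) = (205*(-60 + 69))/18489 + 1540/(-38241) = (205*9)*(1/18489) + 1540*(-1/38241) = 1845*(1/18489) - 220/5463 = 615/6163 - 220/5463 = 2003885/33668469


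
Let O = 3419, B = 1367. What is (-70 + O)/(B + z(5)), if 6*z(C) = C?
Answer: 20094/8207 ≈ 2.4484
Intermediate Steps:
z(C) = C/6
(-70 + O)/(B + z(5)) = (-70 + 3419)/(1367 + (⅙)*5) = 3349/(1367 + ⅚) = 3349/(8207/6) = 3349*(6/8207) = 20094/8207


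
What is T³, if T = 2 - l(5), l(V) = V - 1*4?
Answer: 1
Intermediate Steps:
l(V) = -4 + V (l(V) = V - 4 = -4 + V)
T = 1 (T = 2 - (-4 + 5) = 2 - 1*1 = 2 - 1 = 1)
T³ = 1³ = 1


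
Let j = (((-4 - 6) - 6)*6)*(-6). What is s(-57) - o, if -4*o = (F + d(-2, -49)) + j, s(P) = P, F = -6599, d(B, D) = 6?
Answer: -6245/4 ≈ -1561.3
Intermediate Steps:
j = 576 (j = ((-10 - 6)*6)*(-6) = -16*6*(-6) = -96*(-6) = 576)
o = 6017/4 (o = -((-6599 + 6) + 576)/4 = -(-6593 + 576)/4 = -¼*(-6017) = 6017/4 ≈ 1504.3)
s(-57) - o = -57 - 1*6017/4 = -57 - 6017/4 = -6245/4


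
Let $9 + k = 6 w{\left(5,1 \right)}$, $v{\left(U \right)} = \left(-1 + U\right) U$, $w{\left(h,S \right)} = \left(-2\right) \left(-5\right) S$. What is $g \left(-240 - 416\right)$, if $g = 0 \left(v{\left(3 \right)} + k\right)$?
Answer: $0$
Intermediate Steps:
$w{\left(h,S \right)} = 10 S$
$v{\left(U \right)} = U \left(-1 + U\right)$
$k = 51$ ($k = -9 + 6 \cdot 10 \cdot 1 = -9 + 6 \cdot 10 = -9 + 60 = 51$)
$g = 0$ ($g = 0 \left(3 \left(-1 + 3\right) + 51\right) = 0 \left(3 \cdot 2 + 51\right) = 0 \left(6 + 51\right) = 0 \cdot 57 = 0$)
$g \left(-240 - 416\right) = 0 \left(-240 - 416\right) = 0 \left(-656\right) = 0$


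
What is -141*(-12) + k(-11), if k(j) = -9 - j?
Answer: 1694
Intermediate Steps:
-141*(-12) + k(-11) = -141*(-12) + (-9 - 1*(-11)) = 1692 + (-9 + 11) = 1692 + 2 = 1694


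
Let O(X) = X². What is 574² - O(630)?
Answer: -67424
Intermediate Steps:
574² - O(630) = 574² - 1*630² = 329476 - 1*396900 = 329476 - 396900 = -67424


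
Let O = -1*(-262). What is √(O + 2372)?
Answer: √2634 ≈ 51.323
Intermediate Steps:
O = 262
√(O + 2372) = √(262 + 2372) = √2634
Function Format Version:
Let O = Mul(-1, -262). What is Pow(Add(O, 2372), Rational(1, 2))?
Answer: Pow(2634, Rational(1, 2)) ≈ 51.323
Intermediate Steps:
O = 262
Pow(Add(O, 2372), Rational(1, 2)) = Pow(Add(262, 2372), Rational(1, 2)) = Pow(2634, Rational(1, 2))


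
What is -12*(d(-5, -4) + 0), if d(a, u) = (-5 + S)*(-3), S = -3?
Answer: -288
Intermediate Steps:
d(a, u) = 24 (d(a, u) = (-5 - 3)*(-3) = -8*(-3) = 24)
-12*(d(-5, -4) + 0) = -12*(24 + 0) = -12*24 = -288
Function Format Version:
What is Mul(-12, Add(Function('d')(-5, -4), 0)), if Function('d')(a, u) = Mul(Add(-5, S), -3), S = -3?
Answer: -288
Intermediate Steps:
Function('d')(a, u) = 24 (Function('d')(a, u) = Mul(Add(-5, -3), -3) = Mul(-8, -3) = 24)
Mul(-12, Add(Function('d')(-5, -4), 0)) = Mul(-12, Add(24, 0)) = Mul(-12, 24) = -288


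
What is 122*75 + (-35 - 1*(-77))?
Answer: 9192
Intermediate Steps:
122*75 + (-35 - 1*(-77)) = 9150 + (-35 + 77) = 9150 + 42 = 9192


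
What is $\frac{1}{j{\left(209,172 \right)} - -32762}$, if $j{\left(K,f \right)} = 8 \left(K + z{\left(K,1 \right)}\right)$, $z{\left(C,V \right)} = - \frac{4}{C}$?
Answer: $\frac{209}{7196674} \approx 2.9041 \cdot 10^{-5}$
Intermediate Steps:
$j{\left(K,f \right)} = - \frac{32}{K} + 8 K$ ($j{\left(K,f \right)} = 8 \left(K - \frac{4}{K}\right) = - \frac{32}{K} + 8 K$)
$\frac{1}{j{\left(209,172 \right)} - -32762} = \frac{1}{\left(- \frac{32}{209} + 8 \cdot 209\right) - -32762} = \frac{1}{\left(\left(-32\right) \frac{1}{209} + 1672\right) + 32762} = \frac{1}{\left(- \frac{32}{209} + 1672\right) + 32762} = \frac{1}{\frac{349416}{209} + 32762} = \frac{1}{\frac{7196674}{209}} = \frac{209}{7196674}$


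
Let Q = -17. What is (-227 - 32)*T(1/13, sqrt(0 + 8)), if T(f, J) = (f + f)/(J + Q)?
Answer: 8806/3653 + 1036*sqrt(2)/3653 ≈ 2.8117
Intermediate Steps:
T(f, J) = 2*f/(-17 + J) (T(f, J) = (f + f)/(J - 17) = (2*f)/(-17 + J) = 2*f/(-17 + J))
(-227 - 32)*T(1/13, sqrt(0 + 8)) = (-227 - 32)*(2/(13*(-17 + sqrt(0 + 8)))) = -518/(13*(-17 + sqrt(8))) = -518/(13*(-17 + 2*sqrt(2)))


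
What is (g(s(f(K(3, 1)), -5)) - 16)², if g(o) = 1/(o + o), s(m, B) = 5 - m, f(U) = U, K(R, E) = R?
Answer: 3969/16 ≈ 248.06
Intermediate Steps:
g(o) = 1/(2*o)
(g(s(f(K(3, 1)), -5)) - 16)² = (1/(2*(5 - 1*3)) - 16)² = (1/(2*(5 - 3)) - 16)² = ((½)/2 - 16)² = ((½)*(½) - 16)² = (¼ - 16)² = (-63/4)² = 3969/16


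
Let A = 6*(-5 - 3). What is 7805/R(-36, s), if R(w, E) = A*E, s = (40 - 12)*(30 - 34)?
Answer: 1115/768 ≈ 1.4518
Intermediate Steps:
A = -48 (A = 6*(-8) = -48)
s = -112 (s = 28*(-4) = -112)
R(w, E) = -48*E
7805/R(-36, s) = 7805/((-48*(-112))) = 7805/5376 = 7805*(1/5376) = 1115/768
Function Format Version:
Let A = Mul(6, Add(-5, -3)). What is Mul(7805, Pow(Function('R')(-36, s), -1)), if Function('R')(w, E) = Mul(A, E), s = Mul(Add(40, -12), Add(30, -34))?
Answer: Rational(1115, 768) ≈ 1.4518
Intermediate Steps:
A = -48 (A = Mul(6, -8) = -48)
s = -112 (s = Mul(28, -4) = -112)
Function('R')(w, E) = Mul(-48, E)
Mul(7805, Pow(Function('R')(-36, s), -1)) = Mul(7805, Pow(Mul(-48, -112), -1)) = Mul(7805, Pow(5376, -1)) = Mul(7805, Rational(1, 5376)) = Rational(1115, 768)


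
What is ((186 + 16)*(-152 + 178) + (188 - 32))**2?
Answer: 29246464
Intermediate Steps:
((186 + 16)*(-152 + 178) + (188 - 32))**2 = (202*26 + 156)**2 = (5252 + 156)**2 = 5408**2 = 29246464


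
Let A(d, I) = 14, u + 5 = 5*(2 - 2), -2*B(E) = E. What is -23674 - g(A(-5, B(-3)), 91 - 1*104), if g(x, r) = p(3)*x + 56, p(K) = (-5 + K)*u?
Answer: -23870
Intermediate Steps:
B(E) = -E/2
u = -5 (u = -5 + 5*(2 - 2) = -5 + 5*0 = -5 + 0 = -5)
p(K) = 25 - 5*K (p(K) = (-5 + K)*(-5) = 25 - 5*K)
g(x, r) = 56 + 10*x (g(x, r) = (25 - 5*3)*x + 56 = (25 - 15)*x + 56 = 10*x + 56 = 56 + 10*x)
-23674 - g(A(-5, B(-3)), 91 - 1*104) = -23674 - (56 + 10*14) = -23674 - (56 + 140) = -23674 - 1*196 = -23674 - 196 = -23870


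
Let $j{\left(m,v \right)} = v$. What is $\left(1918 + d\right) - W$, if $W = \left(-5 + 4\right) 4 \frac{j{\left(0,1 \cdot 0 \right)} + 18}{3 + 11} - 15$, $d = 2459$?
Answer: $\frac{30780}{7} \approx 4397.1$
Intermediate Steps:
$W = - \frac{141}{7}$ ($W = \left(-5 + 4\right) 4 \frac{1 \cdot 0 + 18}{3 + 11} - 15 = \left(-1\right) 4 \frac{0 + 18}{14} - 15 = - 4 \cdot 18 \cdot \frac{1}{14} - 15 = \left(-4\right) \frac{9}{7} - 15 = - \frac{36}{7} - 15 = - \frac{141}{7} \approx -20.143$)
$\left(1918 + d\right) - W = \left(1918 + 2459\right) - - \frac{141}{7} = 4377 + \frac{141}{7} = \frac{30780}{7}$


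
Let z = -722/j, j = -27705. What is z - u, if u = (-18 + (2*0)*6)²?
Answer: -8975698/27705 ≈ -323.97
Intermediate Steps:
z = 722/27705 (z = -722/(-27705) = -722*(-1/27705) = 722/27705 ≈ 0.026060)
u = 324 (u = (-18 + 0*6)² = (-18 + 0)² = (-18)² = 324)
z - u = 722/27705 - 1*324 = 722/27705 - 324 = -8975698/27705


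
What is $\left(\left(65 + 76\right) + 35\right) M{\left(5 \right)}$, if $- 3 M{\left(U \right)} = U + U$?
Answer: $- \frac{1760}{3} \approx -586.67$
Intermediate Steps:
$M{\left(U \right)} = - \frac{2 U}{3}$ ($M{\left(U \right)} = - \frac{U + U}{3} = - \frac{2 U}{3}$)
$\left(\left(65 + 76\right) + 35\right) M{\left(5 \right)} = \left(\left(65 + 76\right) + 35\right) \left(\left(- \frac{2}{3}\right) 5\right) = \left(141 + 35\right) \left(- \frac{10}{3}\right) = 176 \left(- \frac{10}{3}\right) = - \frac{1760}{3}$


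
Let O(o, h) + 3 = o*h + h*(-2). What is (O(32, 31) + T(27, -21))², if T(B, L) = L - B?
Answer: 772641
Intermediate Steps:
O(o, h) = -3 - 2*h + h*o (O(o, h) = -3 + (o*h + h*(-2)) = -3 + (h*o - 2*h) = -3 + (-2*h + h*o) = -3 - 2*h + h*o)
(O(32, 31) + T(27, -21))² = ((-3 - 2*31 + 31*32) + (-21 - 1*27))² = ((-3 - 62 + 992) + (-21 - 27))² = (927 - 48)² = 879² = 772641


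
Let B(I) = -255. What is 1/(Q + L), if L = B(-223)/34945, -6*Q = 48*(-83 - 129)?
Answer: 6989/11853293 ≈ 0.00058962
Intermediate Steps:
Q = 1696 (Q = -8*(-83 - 129) = -8*(-212) = -1/6*(-10176) = 1696)
L = -51/6989 (L = -255/34945 = -255*1/34945 = -51/6989 ≈ -0.0072972)
1/(Q + L) = 1/(1696 - 51/6989) = 1/(11853293/6989) = 6989/11853293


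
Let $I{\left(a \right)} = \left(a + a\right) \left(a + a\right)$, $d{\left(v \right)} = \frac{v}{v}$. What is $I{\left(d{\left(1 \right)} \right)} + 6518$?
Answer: $6522$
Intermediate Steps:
$d{\left(v \right)} = 1$
$I{\left(a \right)} = 4 a^{2}$ ($I{\left(a \right)} = 2 a 2 a = 4 a^{2}$)
$I{\left(d{\left(1 \right)} \right)} + 6518 = 4 \cdot 1^{2} + 6518 = 4 \cdot 1 + 6518 = 4 + 6518 = 6522$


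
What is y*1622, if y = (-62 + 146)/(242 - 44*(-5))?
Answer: 3244/11 ≈ 294.91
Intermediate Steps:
y = 2/11 (y = 84/(242 + 220) = 84/462 = 84*(1/462) = 2/11 ≈ 0.18182)
y*1622 = (2/11)*1622 = 3244/11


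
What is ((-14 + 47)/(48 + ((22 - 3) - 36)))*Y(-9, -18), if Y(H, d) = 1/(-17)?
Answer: -33/527 ≈ -0.062619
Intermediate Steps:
Y(H, d) = -1/17
((-14 + 47)/(48 + ((22 - 3) - 36)))*Y(-9, -18) = ((-14 + 47)/(48 + ((22 - 3) - 36)))*(-1/17) = (33/(48 + (19 - 36)))*(-1/17) = (33/(48 - 17))*(-1/17) = (33/31)*(-1/17) = -33/527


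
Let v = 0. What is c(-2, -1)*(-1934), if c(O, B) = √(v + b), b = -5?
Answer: -1934*I*√5 ≈ -4324.6*I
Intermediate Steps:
c(O, B) = I*√5 (c(O, B) = √(0 - 5) = √(-5) = I*√5)
c(-2, -1)*(-1934) = (I*√5)*(-1934) = -1934*I*√5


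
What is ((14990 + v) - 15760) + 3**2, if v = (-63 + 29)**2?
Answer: 395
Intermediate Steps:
v = 1156 (v = (-34)**2 = 1156)
((14990 + v) - 15760) + 3**2 = ((14990 + 1156) - 15760) + 3**2 = (16146 - 15760) + 9 = 386 + 9 = 395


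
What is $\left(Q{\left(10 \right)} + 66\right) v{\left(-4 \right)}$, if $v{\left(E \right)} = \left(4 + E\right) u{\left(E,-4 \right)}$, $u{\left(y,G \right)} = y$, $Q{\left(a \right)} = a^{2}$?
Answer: $0$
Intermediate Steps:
$v{\left(E \right)} = E \left(4 + E\right)$ ($v{\left(E \right)} = \left(4 + E\right) E = E \left(4 + E\right)$)
$\left(Q{\left(10 \right)} + 66\right) v{\left(-4 \right)} = \left(10^{2} + 66\right) \left(- 4 \left(4 - 4\right)\right) = \left(100 + 66\right) \left(\left(-4\right) 0\right) = 166 \cdot 0 = 0$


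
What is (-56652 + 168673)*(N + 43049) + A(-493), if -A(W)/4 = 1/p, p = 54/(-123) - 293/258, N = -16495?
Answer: 49548006087850/16657 ≈ 2.9746e+9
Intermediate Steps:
p = -16657/10578 (p = 54*(-1/123) - 293*1/258 = -18/41 - 293/258 = -16657/10578 ≈ -1.5747)
A(W) = 42312/16657 (A(W) = -4/(-16657/10578) = -4*(-10578/16657) = 42312/16657)
(-56652 + 168673)*(N + 43049) + A(-493) = (-56652 + 168673)*(-16495 + 43049) + 42312/16657 = 112021*26554 + 42312/16657 = 2974605634 + 42312/16657 = 49548006087850/16657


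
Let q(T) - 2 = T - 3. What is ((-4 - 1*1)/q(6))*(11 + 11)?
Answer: -22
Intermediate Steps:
q(T) = -1 + T (q(T) = 2 + (T - 3) = 2 + (-3 + T) = -1 + T)
((-4 - 1*1)/q(6))*(11 + 11) = ((-4 - 1*1)/(-1 + 6))*(11 + 11) = ((-4 - 1)/5)*22 = -5*1/5*22 = -1*22 = -22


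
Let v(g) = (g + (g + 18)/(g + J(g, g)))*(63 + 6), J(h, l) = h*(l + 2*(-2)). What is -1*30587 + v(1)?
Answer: -62347/2 ≈ -31174.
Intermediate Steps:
J(h, l) = h*(-4 + l) (J(h, l) = h*(l - 4) = h*(-4 + l))
v(g) = 69*g + 69*(18 + g)/(g + g*(-4 + g)) (v(g) = (g + (g + 18)/(g + g*(-4 + g)))*(63 + 6) = (g + (18 + g)/(g + g*(-4 + g)))*69 = 69*g + 69*(18 + g)/(g + g*(-4 + g)))
-1*30587 + v(1) = -1*30587 + 69*(18 + 1 + 1**3 - 3*1**2)/(1*(-3 + 1)) = -30587 + 69*1*(18 + 1 + 1 - 3*1)/(-2) = -30587 + 69*1*(-1/2)*(18 + 1 + 1 - 3) = -30587 + 69*1*(-1/2)*17 = -30587 - 1173/2 = -62347/2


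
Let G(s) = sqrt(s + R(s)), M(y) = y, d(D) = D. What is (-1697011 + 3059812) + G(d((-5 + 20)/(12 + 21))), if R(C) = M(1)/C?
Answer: 1362801 + sqrt(8030)/55 ≈ 1.3628e+6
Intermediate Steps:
R(C) = 1/C
G(s) = sqrt(s + 1/s)
(-1697011 + 3059812) + G(d((-5 + 20)/(12 + 21))) = (-1697011 + 3059812) + sqrt((-5 + 20)/(12 + 21) + 1/((-5 + 20)/(12 + 21))) = 1362801 + sqrt(15/33 + 1/(15/33)) = 1362801 + sqrt(15*(1/33) + 1/(15*(1/33))) = 1362801 + sqrt(5/11 + 1/(5/11)) = 1362801 + sqrt(5/11 + 11/5) = 1362801 + sqrt(146/55) = 1362801 + sqrt(8030)/55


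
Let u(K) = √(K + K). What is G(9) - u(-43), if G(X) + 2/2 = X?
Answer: 8 - I*√86 ≈ 8.0 - 9.2736*I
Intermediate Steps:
u(K) = √2*√K (u(K) = √(2*K) = √2*√K)
G(X) = -1 + X
G(9) - u(-43) = (-1 + 9) - √2*√(-43) = 8 - √2*I*√43 = 8 - I*√86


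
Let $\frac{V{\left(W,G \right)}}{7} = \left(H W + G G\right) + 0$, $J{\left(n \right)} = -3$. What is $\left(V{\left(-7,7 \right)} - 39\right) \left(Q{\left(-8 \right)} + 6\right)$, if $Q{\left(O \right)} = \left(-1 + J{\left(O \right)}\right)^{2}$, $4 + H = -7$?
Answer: $18546$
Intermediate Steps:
$H = -11$ ($H = -4 - 7 = -11$)
$V{\left(W,G \right)} = - 77 W + 7 G^{2}$ ($V{\left(W,G \right)} = 7 \left(\left(- 11 W + G G\right) + 0\right) = 7 \left(\left(- 11 W + G^{2}\right) + 0\right) = 7 \left(\left(G^{2} - 11 W\right) + 0\right) = 7 \left(G^{2} - 11 W\right) = - 77 W + 7 G^{2}$)
$Q{\left(O \right)} = 16$ ($Q{\left(O \right)} = \left(-1 - 3\right)^{2} = \left(-4\right)^{2} = 16$)
$\left(V{\left(-7,7 \right)} - 39\right) \left(Q{\left(-8 \right)} + 6\right) = \left(\left(\left(-77\right) \left(-7\right) + 7 \cdot 7^{2}\right) - 39\right) \left(16 + 6\right) = \left(\left(539 + 7 \cdot 49\right) - 39\right) 22 = \left(\left(539 + 343\right) - 39\right) 22 = \left(882 - 39\right) 22 = 843 \cdot 22 = 18546$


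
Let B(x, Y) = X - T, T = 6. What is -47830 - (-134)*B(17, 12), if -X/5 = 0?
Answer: -48634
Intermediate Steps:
X = 0 (X = -5*0 = 0)
B(x, Y) = -6 (B(x, Y) = 0 - 1*6 = 0 - 6 = -6)
-47830 - (-134)*B(17, 12) = -47830 - (-134)*(-6) = -47830 - 1*804 = -47830 - 804 = -48634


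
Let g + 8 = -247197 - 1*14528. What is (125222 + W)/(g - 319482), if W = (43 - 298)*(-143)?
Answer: -161687/581215 ≈ -0.27819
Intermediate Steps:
W = 36465 (W = -255*(-143) = 36465)
g = -261733 (g = -8 + (-247197 - 1*14528) = -8 + (-247197 - 14528) = -8 - 261725 = -261733)
(125222 + W)/(g - 319482) = (125222 + 36465)/(-261733 - 319482) = 161687/(-581215) = 161687*(-1/581215) = -161687/581215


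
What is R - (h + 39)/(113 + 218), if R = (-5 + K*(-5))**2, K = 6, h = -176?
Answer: 405612/331 ≈ 1225.4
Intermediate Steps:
R = 1225 (R = (-5 + 6*(-5))**2 = (-5 - 30)**2 = (-35)**2 = 1225)
R - (h + 39)/(113 + 218) = 1225 - (-176 + 39)/(113 + 218) = 1225 - (-137)/331 = 1225 - 1*(-137/331) = 1225 + 137/331 = 405612/331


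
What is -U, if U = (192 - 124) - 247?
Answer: 179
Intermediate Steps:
U = -179 (U = 68 - 247 = -179)
-U = -1*(-179) = 179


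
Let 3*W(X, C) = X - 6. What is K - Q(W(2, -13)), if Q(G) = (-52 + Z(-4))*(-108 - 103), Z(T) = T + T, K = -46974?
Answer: -59634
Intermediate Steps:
W(X, C) = -2 + X/3 (W(X, C) = (X - 6)/3 = (-6 + X)/3 = -2 + X/3)
Z(T) = 2*T
Q(G) = 12660 (Q(G) = (-52 + 2*(-4))*(-108 - 103) = (-52 - 8)*(-211) = -60*(-211) = 12660)
K - Q(W(2, -13)) = -46974 - 1*12660 = -46974 - 12660 = -59634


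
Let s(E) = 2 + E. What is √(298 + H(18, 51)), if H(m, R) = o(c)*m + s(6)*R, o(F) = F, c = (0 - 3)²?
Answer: 2*√217 ≈ 29.462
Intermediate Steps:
c = 9 (c = (-3)² = 9)
H(m, R) = 8*R + 9*m (H(m, R) = 9*m + (2 + 6)*R = 9*m + 8*R = 8*R + 9*m)
√(298 + H(18, 51)) = √(298 + (8*51 + 9*18)) = √(298 + (408 + 162)) = √(298 + 570) = √868 = 2*√217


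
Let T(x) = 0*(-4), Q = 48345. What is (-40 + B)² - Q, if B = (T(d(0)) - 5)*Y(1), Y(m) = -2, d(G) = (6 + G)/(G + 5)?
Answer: -47445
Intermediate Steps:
d(G) = (6 + G)/(5 + G)
T(x) = 0
B = 10 (B = (0 - 5)*(-2) = -5*(-2) = 10)
(-40 + B)² - Q = (-40 + 10)² - 1*48345 = (-30)² - 48345 = 900 - 48345 = -47445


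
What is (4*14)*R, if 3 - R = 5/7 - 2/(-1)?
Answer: 16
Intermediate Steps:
R = 2/7 (R = 3 - (5/7 - 2/(-1)) = 3 - (5*(⅐) - 2*(-1)) = 3 - (5/7 + 2) = 3 - 1*19/7 = 3 - 19/7 = 2/7 ≈ 0.28571)
(4*14)*R = (4*14)*(2/7) = 56*(2/7) = 16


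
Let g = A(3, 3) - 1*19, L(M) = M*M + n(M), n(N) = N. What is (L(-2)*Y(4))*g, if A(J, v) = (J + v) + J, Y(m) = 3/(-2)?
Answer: 30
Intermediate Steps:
Y(m) = -3/2 (Y(m) = 3*(-1/2) = -3/2)
A(J, v) = v + 2*J
L(M) = M + M**2 (L(M) = M*M + M = M**2 + M = M + M**2)
g = -10 (g = (3 + 2*3) - 1*19 = (3 + 6) - 19 = 9 - 19 = -10)
(L(-2)*Y(4))*g = (-2*(1 - 2)*(-3/2))*(-10) = (-2*(-1)*(-3/2))*(-10) = (2*(-3/2))*(-10) = -3*(-10) = 30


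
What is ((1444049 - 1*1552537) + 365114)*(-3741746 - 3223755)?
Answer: -1787528659626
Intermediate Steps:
((1444049 - 1*1552537) + 365114)*(-3741746 - 3223755) = ((1444049 - 1552537) + 365114)*(-6965501) = (-108488 + 365114)*(-6965501) = 256626*(-6965501) = -1787528659626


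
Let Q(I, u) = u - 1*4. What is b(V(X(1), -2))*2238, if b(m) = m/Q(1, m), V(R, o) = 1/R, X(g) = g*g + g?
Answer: -2238/7 ≈ -319.71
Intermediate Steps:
X(g) = g + g² (X(g) = g² + g = g + g²)
Q(I, u) = -4 + u (Q(I, u) = u - 4 = -4 + u)
b(m) = m/(-4 + m)
b(V(X(1), -2))*2238 = (1/(((1*(1 + 1)))*(-4 + 1/(1*(1 + 1)))))*2238 = (1/(((1*2))*(-4 + 1/(1*2))))*2238 = (1/(2*(-4 + 1/2)))*2238 = (1/(2*(-4 + ½)))*2238 = (1/(2*(-7/2)))*2238 = ((½)*(-2/7))*2238 = -⅐*2238 = -2238/7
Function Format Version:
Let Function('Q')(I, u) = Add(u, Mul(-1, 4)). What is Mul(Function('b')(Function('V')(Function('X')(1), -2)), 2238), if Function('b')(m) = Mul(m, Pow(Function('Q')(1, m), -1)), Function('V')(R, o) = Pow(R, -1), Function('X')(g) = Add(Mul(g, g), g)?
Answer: Rational(-2238, 7) ≈ -319.71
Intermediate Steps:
Function('X')(g) = Add(g, Pow(g, 2)) (Function('X')(g) = Add(Pow(g, 2), g) = Add(g, Pow(g, 2)))
Function('Q')(I, u) = Add(-4, u) (Function('Q')(I, u) = Add(u, -4) = Add(-4, u))
Function('b')(m) = Mul(m, Pow(Add(-4, m), -1))
Mul(Function('b')(Function('V')(Function('X')(1), -2)), 2238) = Mul(Mul(Pow(Mul(1, Add(1, 1)), -1), Pow(Add(-4, Pow(Mul(1, Add(1, 1)), -1)), -1)), 2238) = Mul(Mul(Pow(Mul(1, 2), -1), Pow(Add(-4, Pow(Mul(1, 2), -1)), -1)), 2238) = Mul(Mul(Pow(2, -1), Pow(Add(-4, Pow(2, -1)), -1)), 2238) = Mul(Mul(Rational(1, 2), Pow(Add(-4, Rational(1, 2)), -1)), 2238) = Mul(Mul(Rational(1, 2), Pow(Rational(-7, 2), -1)), 2238) = Mul(Mul(Rational(1, 2), Rational(-2, 7)), 2238) = Mul(Rational(-1, 7), 2238) = Rational(-2238, 7)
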